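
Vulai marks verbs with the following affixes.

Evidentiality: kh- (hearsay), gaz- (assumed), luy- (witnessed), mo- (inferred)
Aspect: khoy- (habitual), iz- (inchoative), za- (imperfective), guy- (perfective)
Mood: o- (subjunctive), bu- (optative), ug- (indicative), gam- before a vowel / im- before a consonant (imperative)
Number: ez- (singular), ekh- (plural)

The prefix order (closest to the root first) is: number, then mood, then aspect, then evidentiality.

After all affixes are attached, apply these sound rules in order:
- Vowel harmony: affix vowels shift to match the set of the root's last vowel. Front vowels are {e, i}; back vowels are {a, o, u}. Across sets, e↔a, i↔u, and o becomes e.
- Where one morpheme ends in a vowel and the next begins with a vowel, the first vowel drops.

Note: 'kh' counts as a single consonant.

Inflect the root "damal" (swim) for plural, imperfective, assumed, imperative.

Attach number plural ekh- → ekhdamal.
Attach mood imperative gam- (before vowel 'e') → gamekhdamal.
Attach aspect imperfective za- → zagamekhdamal.
Attach evidentiality assumed gaz- → gazzagamekhdamal.
Apply vowel harmony: gazzagamekhdamal → gazzagamakhdamal.
Vowel deletion: no change.

gazzagamakhdamal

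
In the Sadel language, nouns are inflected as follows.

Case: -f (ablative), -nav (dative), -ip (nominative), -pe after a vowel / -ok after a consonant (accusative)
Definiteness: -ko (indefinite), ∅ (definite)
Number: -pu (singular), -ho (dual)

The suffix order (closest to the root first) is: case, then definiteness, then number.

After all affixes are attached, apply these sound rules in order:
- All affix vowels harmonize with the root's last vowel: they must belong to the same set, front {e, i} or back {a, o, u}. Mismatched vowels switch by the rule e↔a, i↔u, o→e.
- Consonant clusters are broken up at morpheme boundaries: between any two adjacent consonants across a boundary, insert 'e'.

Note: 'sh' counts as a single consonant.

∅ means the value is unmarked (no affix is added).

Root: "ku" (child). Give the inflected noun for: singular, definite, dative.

Attach case dative -nav → kunav.
definiteness = definite: zero marking, form stays kunav.
Attach number singular -pu → kunavpu.
Vowel harmony: no change.
Apply epenthesis: kunavpu → kunavepu.

kunavepu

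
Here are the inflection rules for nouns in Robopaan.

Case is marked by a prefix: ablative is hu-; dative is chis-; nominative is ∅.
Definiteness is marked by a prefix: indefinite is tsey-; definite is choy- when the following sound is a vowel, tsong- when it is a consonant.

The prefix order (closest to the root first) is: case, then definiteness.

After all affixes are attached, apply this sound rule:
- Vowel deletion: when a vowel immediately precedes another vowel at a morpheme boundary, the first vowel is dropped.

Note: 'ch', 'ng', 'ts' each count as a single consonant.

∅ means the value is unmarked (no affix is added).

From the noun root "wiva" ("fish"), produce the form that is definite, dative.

Attach case dative chis- → chiswiva.
Attach definiteness definite tsong- (before consonant 'ch') → tsongchiswiva.
Vowel deletion: no change.

tsongchiswiva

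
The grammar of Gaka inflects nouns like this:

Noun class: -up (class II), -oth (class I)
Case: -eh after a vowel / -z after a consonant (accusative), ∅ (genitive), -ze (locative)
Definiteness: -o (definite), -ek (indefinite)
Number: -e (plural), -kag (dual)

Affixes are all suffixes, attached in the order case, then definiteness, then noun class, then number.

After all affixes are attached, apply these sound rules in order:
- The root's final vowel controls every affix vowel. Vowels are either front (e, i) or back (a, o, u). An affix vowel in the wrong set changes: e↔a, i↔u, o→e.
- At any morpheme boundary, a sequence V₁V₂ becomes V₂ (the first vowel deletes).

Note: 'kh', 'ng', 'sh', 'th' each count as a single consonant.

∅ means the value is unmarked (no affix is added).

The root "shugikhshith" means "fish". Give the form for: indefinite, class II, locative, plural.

shugikhshithzekipe

Attach case locative -ze → shugikhshithze.
Attach definiteness indefinite -ek → shugikhshithzeek.
Attach noun class class II -up → shugikhshithzeekup.
Attach number plural -e → shugikhshithzeekupe.
Apply vowel harmony: shugikhshithzeekupe → shugikhshithzeekipe.
Apply vowel deletion: shugikhshithzeekipe → shugikhshithzekipe.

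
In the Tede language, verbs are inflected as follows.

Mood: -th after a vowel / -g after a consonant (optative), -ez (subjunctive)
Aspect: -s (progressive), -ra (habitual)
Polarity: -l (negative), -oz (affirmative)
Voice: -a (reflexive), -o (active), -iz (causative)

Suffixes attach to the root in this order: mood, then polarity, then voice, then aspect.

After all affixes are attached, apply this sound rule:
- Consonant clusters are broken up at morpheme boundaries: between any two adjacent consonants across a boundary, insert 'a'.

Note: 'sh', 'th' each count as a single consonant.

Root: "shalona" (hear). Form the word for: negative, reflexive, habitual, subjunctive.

Attach mood subjunctive -ez → shalonaez.
Attach polarity negative -l → shalonaezl.
Attach voice reflexive -a → shalonaezla.
Attach aspect habitual -ra → shalonaezlara.
Apply epenthesis: shalonaezlara → shalonaezalara.

shalonaezalara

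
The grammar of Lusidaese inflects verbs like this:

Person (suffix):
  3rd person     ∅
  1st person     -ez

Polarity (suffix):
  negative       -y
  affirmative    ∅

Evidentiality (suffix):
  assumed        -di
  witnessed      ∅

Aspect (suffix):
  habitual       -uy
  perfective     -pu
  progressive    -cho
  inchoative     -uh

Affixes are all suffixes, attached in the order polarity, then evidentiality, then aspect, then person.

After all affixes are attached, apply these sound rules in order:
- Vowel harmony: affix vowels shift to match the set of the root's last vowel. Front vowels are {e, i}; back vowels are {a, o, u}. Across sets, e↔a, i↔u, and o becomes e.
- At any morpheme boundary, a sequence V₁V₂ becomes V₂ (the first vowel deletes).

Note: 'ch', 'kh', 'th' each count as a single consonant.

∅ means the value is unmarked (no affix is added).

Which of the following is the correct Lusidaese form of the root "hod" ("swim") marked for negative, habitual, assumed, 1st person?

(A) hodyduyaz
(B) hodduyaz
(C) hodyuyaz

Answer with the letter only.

A

Attach polarity negative -y → hody.
Attach evidentiality assumed -di → hodydi.
Attach aspect habitual -uy → hodydiuy.
Attach person 1st person -ez → hodydiuyez.
Apply vowel harmony: hodydiuyez → hodyduuyaz.
Apply vowel deletion: hodyduuyaz → hodyduyaz.
So the correct form is hodyduyaz, option (A).
(B) hodduyaz is wrong: it uses affirmative instead of negative for polarity.
(C) hodyuyaz is wrong: it uses witnessed instead of assumed for evidentiality.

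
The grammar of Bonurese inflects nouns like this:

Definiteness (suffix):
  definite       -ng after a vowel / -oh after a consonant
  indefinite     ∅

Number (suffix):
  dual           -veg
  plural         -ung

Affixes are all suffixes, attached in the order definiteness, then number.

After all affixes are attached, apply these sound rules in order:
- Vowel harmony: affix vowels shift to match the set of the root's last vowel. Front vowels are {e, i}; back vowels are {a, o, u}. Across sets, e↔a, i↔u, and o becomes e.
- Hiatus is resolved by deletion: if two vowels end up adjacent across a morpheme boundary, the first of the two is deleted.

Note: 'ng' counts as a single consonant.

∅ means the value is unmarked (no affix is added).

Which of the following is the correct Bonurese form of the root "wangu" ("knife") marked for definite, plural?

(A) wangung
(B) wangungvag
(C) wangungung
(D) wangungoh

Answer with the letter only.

Attach definiteness definite -ng (after vowel 'u') → wangung.
Attach number plural -ung → wangungung.
Vowel harmony: no change.
Vowel deletion: no change.
So the correct form is wangungung, option (C).
(A) wangung is wrong: it uses indefinite instead of definite for definiteness.
(D) wangungoh is wrong: it has the affixes in the wrong order.
(B) wangungvag is wrong: it uses dual instead of plural for number.

C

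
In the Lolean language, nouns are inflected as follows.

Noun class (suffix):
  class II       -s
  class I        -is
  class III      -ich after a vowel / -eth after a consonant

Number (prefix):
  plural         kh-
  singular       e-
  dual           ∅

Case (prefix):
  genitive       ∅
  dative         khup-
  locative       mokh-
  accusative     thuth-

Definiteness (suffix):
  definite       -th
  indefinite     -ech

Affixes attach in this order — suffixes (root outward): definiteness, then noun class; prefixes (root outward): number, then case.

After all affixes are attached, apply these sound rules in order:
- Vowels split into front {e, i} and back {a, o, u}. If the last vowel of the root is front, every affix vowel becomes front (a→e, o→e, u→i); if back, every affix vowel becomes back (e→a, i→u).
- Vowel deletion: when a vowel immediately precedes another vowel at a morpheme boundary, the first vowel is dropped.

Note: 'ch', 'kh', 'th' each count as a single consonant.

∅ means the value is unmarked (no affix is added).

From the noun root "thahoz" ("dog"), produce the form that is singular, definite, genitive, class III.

athahozthath

Attach number singular e- → ethahoz.
Attach definiteness definite -th → ethahozth.
case = genitive: zero marking, form stays ethahozth.
Attach noun class class III -eth (after consonant 'th') → ethahoztheth.
Apply vowel harmony: ethahoztheth → athahozthath.
Vowel deletion: no change.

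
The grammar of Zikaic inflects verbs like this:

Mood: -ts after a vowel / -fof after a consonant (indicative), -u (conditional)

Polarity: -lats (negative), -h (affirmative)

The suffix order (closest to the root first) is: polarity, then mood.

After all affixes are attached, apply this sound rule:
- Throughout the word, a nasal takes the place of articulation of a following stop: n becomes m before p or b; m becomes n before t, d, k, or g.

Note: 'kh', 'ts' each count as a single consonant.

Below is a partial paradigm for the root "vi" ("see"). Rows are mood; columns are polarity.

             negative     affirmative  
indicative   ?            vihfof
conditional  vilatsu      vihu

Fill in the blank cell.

Attach polarity negative -lats → vilats.
Attach mood indicative -fof (after consonant 'ts') → vilatsfof.
Nasal assimilation: no change.

vilatsfof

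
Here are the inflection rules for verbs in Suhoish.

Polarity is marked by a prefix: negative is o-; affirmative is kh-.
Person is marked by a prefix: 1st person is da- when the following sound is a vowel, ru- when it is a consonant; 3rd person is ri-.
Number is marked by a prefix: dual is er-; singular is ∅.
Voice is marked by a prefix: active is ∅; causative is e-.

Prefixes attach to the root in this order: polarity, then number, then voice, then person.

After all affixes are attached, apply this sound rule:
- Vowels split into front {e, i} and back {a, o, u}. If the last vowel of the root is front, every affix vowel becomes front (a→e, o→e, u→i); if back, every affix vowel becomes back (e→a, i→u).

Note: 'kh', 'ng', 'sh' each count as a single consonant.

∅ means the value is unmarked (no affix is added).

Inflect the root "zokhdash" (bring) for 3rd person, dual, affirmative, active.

Attach polarity affirmative kh- → khzokhdash.
Attach number dual er- → erkhzokhdash.
voice = active: zero marking, form stays erkhzokhdash.
Attach person 3rd person ri- → rierkhzokhdash.
Apply vowel harmony: rierkhzokhdash → ruarkhzokhdash.

ruarkhzokhdash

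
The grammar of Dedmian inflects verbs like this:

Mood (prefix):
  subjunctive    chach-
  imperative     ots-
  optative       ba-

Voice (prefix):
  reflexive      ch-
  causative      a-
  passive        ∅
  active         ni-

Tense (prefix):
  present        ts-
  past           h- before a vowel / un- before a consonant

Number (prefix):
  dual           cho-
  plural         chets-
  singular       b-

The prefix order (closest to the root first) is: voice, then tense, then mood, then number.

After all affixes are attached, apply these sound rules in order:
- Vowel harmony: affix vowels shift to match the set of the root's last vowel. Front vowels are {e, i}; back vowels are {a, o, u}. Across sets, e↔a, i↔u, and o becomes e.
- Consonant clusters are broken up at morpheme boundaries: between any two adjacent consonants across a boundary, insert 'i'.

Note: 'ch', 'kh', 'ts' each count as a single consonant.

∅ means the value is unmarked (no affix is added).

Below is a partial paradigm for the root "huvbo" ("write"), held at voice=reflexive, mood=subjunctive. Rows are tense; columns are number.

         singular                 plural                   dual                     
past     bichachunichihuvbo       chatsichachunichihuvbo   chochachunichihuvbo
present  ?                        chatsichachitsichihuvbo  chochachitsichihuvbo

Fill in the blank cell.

bichachitsichihuvbo

Attach voice reflexive ch- → chhuvbo.
Attach tense present ts- → tschhuvbo.
Attach mood subjunctive chach- → chachtschhuvbo.
Attach number singular b- → bchachtschhuvbo.
Vowel harmony: no change.
Apply epenthesis: bchachtschhuvbo → bichachitsichihuvbo.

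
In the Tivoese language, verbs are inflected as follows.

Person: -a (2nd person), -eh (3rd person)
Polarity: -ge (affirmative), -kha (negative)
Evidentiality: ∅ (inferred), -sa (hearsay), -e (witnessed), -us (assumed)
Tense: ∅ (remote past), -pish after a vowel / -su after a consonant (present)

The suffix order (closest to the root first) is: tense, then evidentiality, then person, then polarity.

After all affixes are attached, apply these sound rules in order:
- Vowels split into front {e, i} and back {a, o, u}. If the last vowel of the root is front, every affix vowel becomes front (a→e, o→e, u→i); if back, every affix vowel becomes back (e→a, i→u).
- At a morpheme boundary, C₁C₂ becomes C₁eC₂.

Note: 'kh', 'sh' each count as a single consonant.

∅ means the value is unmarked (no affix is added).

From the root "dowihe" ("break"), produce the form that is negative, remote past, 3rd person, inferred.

dowiheehekhe

tense = remote past: zero marking, form stays dowihe.
evidentiality = inferred: zero marking, form stays dowihe.
Attach person 3rd person -eh → dowiheeh.
Attach polarity negative -kha → dowiheehkha.
Apply vowel harmony: dowiheehkha → dowiheehkhe.
Apply epenthesis: dowiheehkhe → dowiheehekhe.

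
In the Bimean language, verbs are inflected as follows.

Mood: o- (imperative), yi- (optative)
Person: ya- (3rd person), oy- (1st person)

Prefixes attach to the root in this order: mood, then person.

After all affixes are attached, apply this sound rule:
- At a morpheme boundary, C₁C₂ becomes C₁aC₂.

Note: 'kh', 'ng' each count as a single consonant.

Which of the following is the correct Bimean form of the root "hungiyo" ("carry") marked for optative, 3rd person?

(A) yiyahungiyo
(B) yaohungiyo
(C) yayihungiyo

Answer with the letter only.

C

Attach mood optative yi- → yihungiyo.
Attach person 3rd person ya- → yayihungiyo.
Epenthesis: no change.
So the correct form is yayihungiyo, option (C).
(A) yiyahungiyo is wrong: it has the affixes in the wrong order.
(B) yaohungiyo is wrong: it uses imperative instead of optative for mood.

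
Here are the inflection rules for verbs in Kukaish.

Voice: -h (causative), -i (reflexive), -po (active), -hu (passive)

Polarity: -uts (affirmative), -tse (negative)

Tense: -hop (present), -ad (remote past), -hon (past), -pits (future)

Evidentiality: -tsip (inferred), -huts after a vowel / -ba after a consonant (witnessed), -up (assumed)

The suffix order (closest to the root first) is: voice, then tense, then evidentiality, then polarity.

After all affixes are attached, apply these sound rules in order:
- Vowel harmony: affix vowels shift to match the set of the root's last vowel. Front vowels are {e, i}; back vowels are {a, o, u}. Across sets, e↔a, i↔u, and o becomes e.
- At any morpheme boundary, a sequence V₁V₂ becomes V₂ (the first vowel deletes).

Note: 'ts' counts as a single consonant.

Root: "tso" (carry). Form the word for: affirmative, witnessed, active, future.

Attach voice active -po → tsopo.
Attach tense future -pits → tsopopits.
Attach evidentiality witnessed -ba (after consonant 'ts') → tsopopitsba.
Attach polarity affirmative -uts → tsopopitsbauts.
Apply vowel harmony: tsopopitsbauts → tsopoputsbauts.
Apply vowel deletion: tsopoputsbauts → tsopoputsbuts.

tsopoputsbuts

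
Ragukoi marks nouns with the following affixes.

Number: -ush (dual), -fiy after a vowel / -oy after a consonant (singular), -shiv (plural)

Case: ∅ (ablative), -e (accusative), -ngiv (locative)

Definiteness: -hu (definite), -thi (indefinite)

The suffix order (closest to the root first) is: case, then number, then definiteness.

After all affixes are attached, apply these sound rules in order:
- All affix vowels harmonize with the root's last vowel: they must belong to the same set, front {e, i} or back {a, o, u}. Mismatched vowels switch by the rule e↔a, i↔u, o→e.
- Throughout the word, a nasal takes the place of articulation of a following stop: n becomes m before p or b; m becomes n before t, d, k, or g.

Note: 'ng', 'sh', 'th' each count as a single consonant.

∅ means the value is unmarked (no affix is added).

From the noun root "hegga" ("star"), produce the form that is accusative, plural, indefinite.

heggaashuvthu

Attach case accusative -e → heggae.
Attach number plural -shiv → heggaeshiv.
Attach definiteness indefinite -thi → heggaeshivthi.
Apply vowel harmony: heggaeshivthi → heggaashuvthu.
Nasal assimilation: no change.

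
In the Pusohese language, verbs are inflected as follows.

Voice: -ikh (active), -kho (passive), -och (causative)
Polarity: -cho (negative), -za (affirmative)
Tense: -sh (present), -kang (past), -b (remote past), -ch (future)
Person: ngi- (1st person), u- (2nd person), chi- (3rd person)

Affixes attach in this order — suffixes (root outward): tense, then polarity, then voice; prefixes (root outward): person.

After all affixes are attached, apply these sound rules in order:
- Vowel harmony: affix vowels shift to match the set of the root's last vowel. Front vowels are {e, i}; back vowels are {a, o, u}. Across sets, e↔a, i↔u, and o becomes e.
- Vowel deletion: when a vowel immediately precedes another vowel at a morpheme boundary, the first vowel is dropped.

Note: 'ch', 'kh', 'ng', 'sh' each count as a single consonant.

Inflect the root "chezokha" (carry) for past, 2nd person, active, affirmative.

uchezokhakangzukh

Attach person 2nd person u- → uchezokha.
Attach tense past -kang → uchezokhakang.
Attach polarity affirmative -za → uchezokhakangza.
Attach voice active -ikh → uchezokhakangzaikh.
Apply vowel harmony: uchezokhakangzaikh → uchezokhakangzaukh.
Apply vowel deletion: uchezokhakangzaukh → uchezokhakangzukh.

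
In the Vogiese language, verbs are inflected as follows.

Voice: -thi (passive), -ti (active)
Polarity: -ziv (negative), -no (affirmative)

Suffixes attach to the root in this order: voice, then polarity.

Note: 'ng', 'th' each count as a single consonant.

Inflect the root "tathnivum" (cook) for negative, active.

tathnivumtiziv

Attach voice active -ti → tathnivumti.
Attach polarity negative -ziv → tathnivumtiziv.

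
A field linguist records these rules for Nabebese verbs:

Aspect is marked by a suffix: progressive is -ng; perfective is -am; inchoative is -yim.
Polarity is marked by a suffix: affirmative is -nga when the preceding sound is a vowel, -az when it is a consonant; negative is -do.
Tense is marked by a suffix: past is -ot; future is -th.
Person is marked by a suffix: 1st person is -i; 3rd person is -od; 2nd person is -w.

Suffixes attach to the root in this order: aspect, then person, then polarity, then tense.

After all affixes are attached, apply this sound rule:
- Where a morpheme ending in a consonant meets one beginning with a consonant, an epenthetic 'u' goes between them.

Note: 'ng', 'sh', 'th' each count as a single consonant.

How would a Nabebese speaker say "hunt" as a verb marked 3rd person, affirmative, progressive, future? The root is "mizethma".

Attach aspect progressive -ng → mizethmang.
Attach person 3rd person -od → mizethmangod.
Attach polarity affirmative -az (after consonant 'd') → mizethmangodaz.
Attach tense future -th → mizethmangodazth.
Apply epenthesis: mizethmangodazth → mizethmangodazuth.

mizethmangodazuth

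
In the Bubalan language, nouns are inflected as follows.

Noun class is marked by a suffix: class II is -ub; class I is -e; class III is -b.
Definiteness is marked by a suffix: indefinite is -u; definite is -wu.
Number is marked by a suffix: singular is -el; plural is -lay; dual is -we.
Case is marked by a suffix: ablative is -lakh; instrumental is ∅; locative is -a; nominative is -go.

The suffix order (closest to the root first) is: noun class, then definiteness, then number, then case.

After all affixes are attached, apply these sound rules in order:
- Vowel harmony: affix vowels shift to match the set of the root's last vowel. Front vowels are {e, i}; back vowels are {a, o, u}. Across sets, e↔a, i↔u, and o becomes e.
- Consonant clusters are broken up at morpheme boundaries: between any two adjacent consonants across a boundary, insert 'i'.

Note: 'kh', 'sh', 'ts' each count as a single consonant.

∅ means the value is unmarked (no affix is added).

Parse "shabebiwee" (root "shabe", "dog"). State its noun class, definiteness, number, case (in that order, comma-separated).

Segment: shabe-b-u-we-a.
noun class: -b → class III.
definiteness: -u → indefinite.
number: -we → dual.
case: -a → locative.

class III, indefinite, dual, locative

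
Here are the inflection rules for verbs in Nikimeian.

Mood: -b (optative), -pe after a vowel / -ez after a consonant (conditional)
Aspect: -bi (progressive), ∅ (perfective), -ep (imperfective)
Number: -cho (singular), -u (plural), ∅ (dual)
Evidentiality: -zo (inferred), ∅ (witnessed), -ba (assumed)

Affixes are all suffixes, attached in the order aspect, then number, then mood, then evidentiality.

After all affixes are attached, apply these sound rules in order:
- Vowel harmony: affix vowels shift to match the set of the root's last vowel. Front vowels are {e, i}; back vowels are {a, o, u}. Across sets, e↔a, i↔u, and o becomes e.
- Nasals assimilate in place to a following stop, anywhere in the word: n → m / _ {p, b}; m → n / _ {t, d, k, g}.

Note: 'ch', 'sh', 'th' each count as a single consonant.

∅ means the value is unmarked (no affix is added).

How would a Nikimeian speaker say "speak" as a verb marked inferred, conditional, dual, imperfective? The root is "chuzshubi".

Attach aspect imperfective -ep → chuzshubiep.
number = dual: zero marking, form stays chuzshubiep.
Attach mood conditional -ez (after consonant 'p') → chuzshubiepez.
Attach evidentiality inferred -zo → chuzshubiepezzo.
Apply vowel harmony: chuzshubiepezzo → chuzshubiepezze.
Nasal assimilation: no change.

chuzshubiepezze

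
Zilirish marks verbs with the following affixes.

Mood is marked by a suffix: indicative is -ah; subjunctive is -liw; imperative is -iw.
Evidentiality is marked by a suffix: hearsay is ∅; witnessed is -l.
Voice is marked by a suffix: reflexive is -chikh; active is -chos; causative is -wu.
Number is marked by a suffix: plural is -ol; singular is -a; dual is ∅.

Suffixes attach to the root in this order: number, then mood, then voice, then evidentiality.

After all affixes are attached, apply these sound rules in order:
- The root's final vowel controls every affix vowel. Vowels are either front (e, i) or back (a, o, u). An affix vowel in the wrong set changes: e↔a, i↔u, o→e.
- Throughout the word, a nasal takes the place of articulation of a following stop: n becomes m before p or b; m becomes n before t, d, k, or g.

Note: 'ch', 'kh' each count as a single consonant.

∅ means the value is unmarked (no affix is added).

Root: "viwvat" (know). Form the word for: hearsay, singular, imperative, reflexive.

viwvatauwchukh

Attach number singular -a → viwvata.
Attach mood imperative -iw → viwvataiw.
Attach voice reflexive -chikh → viwvataiwchikh.
evidentiality = hearsay: zero marking, form stays viwvataiwchikh.
Apply vowel harmony: viwvataiwchikh → viwvatauwchukh.
Nasal assimilation: no change.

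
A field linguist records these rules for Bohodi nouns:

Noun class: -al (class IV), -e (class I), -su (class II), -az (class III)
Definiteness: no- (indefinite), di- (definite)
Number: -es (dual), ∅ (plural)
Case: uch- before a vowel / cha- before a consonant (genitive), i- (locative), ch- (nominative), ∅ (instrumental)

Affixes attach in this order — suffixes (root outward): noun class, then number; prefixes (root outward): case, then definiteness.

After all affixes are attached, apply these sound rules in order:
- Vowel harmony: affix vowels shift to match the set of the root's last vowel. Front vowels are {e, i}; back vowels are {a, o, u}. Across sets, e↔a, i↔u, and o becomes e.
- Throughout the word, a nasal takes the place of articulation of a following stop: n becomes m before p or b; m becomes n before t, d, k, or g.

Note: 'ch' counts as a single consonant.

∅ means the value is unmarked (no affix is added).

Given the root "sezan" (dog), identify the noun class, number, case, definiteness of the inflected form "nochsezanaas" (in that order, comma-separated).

Segment: no-ch-sezan-e-es.
noun class: -e → class I.
number: -es → dual.
case: ch- → nominative.
definiteness: no- → indefinite.

class I, dual, nominative, indefinite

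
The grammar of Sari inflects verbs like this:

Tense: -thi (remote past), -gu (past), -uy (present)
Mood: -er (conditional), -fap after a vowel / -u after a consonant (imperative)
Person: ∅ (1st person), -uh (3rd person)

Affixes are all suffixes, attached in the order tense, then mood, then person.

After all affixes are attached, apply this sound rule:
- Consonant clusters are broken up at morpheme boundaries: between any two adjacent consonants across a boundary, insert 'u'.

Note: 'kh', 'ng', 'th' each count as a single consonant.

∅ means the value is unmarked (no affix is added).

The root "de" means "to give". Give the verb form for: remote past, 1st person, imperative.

dethifap

Attach tense remote past -thi → dethi.
Attach mood imperative -fap (after vowel 'i') → dethifap.
person = 1st person: zero marking, form stays dethifap.
Epenthesis: no change.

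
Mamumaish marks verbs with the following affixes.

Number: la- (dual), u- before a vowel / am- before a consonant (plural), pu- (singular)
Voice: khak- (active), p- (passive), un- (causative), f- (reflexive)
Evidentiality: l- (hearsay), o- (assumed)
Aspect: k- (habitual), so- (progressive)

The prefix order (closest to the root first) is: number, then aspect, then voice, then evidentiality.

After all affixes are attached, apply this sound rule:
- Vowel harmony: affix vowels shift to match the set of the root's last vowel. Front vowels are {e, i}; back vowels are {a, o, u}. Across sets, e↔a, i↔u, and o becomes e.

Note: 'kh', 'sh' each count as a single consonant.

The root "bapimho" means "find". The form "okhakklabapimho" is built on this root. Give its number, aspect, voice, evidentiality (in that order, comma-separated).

Segment: o-khak-k-la-bapimho.
number: la- → dual.
aspect: k- → habitual.
voice: khak- → active.
evidentiality: o- → assumed.

dual, habitual, active, assumed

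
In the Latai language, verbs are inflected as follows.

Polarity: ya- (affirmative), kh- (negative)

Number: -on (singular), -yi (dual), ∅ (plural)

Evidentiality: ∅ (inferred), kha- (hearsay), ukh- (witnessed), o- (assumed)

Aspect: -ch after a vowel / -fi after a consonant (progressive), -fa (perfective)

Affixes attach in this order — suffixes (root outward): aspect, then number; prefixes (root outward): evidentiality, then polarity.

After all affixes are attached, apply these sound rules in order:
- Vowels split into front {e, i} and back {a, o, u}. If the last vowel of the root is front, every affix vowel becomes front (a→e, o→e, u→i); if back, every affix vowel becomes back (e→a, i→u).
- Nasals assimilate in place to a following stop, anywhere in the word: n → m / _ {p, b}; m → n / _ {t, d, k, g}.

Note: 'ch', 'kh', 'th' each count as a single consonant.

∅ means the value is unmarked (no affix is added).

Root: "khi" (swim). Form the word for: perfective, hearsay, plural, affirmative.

yekhekhife

Attach aspect perfective -fa → khifa.
Attach evidentiality hearsay kha- → khakhifa.
Attach polarity affirmative ya- → yakhakhifa.
number = plural: zero marking, form stays yakhakhifa.
Apply vowel harmony: yakhakhifa → yekhekhife.
Nasal assimilation: no change.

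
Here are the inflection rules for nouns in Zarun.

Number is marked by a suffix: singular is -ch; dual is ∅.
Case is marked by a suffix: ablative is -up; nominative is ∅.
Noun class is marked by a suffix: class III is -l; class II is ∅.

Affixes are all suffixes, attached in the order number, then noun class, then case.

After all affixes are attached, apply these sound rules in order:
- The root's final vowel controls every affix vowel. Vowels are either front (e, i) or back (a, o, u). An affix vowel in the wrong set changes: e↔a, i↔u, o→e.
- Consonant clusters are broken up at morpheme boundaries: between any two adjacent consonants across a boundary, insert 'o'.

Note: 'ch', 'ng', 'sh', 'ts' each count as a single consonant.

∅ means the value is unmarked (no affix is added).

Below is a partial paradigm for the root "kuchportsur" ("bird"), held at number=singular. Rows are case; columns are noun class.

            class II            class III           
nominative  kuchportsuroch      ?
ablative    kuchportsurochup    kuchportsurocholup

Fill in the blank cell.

Attach number singular -ch → kuchportsurch.
Attach noun class class III -l → kuchportsurchl.
case = nominative: zero marking, form stays kuchportsurchl.
Vowel harmony: no change.
Apply epenthesis: kuchportsurchl → kuchportsurochol.

kuchportsurochol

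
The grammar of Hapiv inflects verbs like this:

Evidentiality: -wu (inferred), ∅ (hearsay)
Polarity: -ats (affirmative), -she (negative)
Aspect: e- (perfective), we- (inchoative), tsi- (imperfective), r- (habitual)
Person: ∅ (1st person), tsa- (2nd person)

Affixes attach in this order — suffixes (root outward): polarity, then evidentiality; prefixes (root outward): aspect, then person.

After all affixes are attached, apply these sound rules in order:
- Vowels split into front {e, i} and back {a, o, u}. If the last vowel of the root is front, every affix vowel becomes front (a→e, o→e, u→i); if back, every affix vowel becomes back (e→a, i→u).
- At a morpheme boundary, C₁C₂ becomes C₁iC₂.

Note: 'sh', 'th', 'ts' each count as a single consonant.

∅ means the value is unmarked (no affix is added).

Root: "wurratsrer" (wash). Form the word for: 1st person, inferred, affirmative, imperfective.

tsiwurratsreretsiwi

Attach aspect imperfective tsi- → tsiwurratsrer.
person = 1st person: zero marking, form stays tsiwurratsrer.
Attach polarity affirmative -ats → tsiwurratsrerats.
Attach evidentiality inferred -wu → tsiwurratsreratswu.
Apply vowel harmony: tsiwurratsreratswu → tsiwurratsreretswi.
Apply epenthesis: tsiwurratsreretswi → tsiwurratsreretsiwi.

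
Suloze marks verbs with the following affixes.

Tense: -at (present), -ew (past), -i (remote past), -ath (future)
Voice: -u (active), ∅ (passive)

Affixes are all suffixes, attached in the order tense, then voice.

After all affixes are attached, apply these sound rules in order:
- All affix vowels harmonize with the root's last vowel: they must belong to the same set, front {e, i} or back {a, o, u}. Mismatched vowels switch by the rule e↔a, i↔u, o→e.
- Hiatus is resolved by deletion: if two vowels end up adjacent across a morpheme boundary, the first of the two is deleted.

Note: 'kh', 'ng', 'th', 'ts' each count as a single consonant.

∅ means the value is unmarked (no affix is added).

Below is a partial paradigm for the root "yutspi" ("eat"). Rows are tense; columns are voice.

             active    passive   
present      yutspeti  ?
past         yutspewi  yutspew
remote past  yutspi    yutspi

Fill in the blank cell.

yutspet

Attach tense present -at → yutspiat.
voice = passive: zero marking, form stays yutspiat.
Apply vowel harmony: yutspiat → yutspiet.
Apply vowel deletion: yutspiet → yutspet.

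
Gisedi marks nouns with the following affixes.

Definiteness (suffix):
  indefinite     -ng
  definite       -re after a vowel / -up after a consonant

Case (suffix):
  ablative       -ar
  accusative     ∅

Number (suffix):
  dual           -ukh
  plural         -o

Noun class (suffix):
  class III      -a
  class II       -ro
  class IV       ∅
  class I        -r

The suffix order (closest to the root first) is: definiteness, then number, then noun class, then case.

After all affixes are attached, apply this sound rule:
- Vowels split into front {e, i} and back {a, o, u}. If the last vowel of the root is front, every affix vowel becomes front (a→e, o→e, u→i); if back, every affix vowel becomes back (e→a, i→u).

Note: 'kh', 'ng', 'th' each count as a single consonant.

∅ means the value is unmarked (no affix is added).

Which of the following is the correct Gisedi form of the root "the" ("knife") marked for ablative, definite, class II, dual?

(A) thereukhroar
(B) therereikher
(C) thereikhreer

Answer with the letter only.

C

Attach definiteness definite -re (after vowel 'e') → there.
Attach number dual -ukh → thereukh.
Attach noun class class II -ro → thereukhro.
Attach case ablative -ar → thereukhroar.
Apply vowel harmony: thereukhroar → thereikhreer.
So the correct form is thereikhreer, option (C).
(B) therereikher is wrong: it has the affixes in the wrong order.
(A) thereukhroar is wrong: it fails to apply the sound rule(s).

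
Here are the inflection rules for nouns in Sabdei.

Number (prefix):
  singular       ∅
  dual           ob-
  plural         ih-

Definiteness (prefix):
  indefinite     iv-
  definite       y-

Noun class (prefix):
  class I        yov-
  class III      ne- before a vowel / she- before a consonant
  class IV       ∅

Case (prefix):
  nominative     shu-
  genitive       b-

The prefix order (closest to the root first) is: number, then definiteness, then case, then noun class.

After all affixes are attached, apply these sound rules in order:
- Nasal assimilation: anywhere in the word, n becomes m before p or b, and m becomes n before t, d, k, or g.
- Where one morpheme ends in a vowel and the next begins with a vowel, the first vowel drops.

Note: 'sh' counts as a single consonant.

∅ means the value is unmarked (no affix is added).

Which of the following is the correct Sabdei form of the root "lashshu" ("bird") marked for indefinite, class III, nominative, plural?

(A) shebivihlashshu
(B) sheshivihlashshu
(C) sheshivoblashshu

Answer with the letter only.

Attach number plural ih- → ihlashshu.
Attach definiteness indefinite iv- → ivihlashshu.
Attach case nominative shu- → shuivihlashshu.
Attach noun class class III she- (before consonant 'sh') → sheshuivihlashshu.
Nasal assimilation: no change.
Apply vowel deletion: sheshuivihlashshu → sheshivihlashshu.
So the correct form is sheshivihlashshu, option (B).
(A) shebivihlashshu is wrong: it uses genitive instead of nominative for case.
(C) sheshivoblashshu is wrong: it uses dual instead of plural for number.

B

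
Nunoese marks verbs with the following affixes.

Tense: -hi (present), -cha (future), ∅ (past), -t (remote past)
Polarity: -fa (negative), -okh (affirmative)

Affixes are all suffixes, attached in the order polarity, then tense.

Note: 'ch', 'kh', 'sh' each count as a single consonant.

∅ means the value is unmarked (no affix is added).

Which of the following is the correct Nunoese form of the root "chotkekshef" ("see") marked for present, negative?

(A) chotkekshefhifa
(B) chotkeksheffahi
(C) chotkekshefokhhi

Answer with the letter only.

B

Attach polarity negative -fa → chotkeksheffa.
Attach tense present -hi → chotkeksheffahi.
So the correct form is chotkeksheffahi, option (B).
(C) chotkekshefokhhi is wrong: it uses affirmative instead of negative for polarity.
(A) chotkekshefhifa is wrong: it has the affixes in the wrong order.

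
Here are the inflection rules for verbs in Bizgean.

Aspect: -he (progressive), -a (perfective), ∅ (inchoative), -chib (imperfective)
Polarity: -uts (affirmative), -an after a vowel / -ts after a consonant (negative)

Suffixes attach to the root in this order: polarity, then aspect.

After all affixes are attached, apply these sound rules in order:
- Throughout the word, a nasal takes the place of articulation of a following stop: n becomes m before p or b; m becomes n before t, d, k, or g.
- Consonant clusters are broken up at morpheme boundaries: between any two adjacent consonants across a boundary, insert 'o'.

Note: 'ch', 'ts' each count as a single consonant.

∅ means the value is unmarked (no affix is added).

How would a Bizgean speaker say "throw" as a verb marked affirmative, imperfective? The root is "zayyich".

zayyichutsochib

Attach polarity affirmative -uts → zayyichuts.
Attach aspect imperfective -chib → zayyichutschib.
Nasal assimilation: no change.
Apply epenthesis: zayyichutschib → zayyichutsochib.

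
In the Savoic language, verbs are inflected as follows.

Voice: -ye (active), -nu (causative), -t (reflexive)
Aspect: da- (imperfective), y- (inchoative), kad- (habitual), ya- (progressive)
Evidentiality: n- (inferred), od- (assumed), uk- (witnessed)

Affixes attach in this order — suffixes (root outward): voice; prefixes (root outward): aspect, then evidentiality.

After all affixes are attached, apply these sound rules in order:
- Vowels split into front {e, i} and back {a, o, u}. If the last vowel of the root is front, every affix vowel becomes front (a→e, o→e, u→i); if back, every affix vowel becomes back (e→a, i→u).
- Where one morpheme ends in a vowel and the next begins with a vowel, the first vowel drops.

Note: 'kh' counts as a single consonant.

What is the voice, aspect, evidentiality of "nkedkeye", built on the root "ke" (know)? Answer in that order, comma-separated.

active, habitual, inferred

Segment: n-kad-ke-ye.
voice: -ye → active.
aspect: kad- → habitual.
evidentiality: n- → inferred.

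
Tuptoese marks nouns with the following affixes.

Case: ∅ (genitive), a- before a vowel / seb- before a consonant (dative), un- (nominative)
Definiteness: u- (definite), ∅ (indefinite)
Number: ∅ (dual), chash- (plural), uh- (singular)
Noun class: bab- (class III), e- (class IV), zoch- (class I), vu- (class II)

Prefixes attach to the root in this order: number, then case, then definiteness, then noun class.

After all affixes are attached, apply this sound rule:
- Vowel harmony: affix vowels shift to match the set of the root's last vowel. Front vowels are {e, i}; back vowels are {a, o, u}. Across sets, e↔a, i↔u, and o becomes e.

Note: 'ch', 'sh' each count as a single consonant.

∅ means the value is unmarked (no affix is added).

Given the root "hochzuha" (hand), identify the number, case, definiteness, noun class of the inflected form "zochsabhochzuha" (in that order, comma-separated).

dual, dative, indefinite, class I

Segment: zoch-seb-hochzuha.
number: ∅ → dual.
case: a/seb- → dative.
definiteness: ∅ → indefinite.
noun class: zoch- → class I.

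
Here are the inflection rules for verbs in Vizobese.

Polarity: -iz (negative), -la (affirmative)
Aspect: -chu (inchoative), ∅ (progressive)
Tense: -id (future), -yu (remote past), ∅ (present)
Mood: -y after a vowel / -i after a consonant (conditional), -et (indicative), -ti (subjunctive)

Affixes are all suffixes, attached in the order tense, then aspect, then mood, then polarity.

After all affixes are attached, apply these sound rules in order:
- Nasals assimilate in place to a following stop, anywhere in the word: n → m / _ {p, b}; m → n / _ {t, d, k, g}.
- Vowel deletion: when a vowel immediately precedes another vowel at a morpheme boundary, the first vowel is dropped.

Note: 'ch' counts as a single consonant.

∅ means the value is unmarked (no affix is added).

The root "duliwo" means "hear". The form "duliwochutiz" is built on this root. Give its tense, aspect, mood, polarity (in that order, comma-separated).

Segment: duliwo-chu-ti-iz.
tense: ∅ → present.
aspect: -chu → inchoative.
mood: -ti → subjunctive.
polarity: -iz → negative.

present, inchoative, subjunctive, negative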